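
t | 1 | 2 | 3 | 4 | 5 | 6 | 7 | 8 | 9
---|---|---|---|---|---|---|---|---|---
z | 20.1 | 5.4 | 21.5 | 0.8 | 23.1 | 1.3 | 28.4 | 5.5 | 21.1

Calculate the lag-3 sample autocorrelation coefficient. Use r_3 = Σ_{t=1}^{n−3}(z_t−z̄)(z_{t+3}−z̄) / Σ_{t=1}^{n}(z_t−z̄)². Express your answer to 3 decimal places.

-0.666

Mean z̄ = (20.1 + 5.4 + 21.5 + 0.8 + 23.1 + 1.3 + 28.4 + 5.5 + 21.1)/9 = 14.1333
Σ(z_t−z̄)(z_{t+3}−z̄) = (-79.5556) + (-78.3089) + (-94.5389) + (-190.2222) + (-77.4122) + (-89.4056) = -609.4433
Denominator Σ(z_t−z̄)² = 915.6200
r_3 = -609.4433 / 915.6200 = -0.666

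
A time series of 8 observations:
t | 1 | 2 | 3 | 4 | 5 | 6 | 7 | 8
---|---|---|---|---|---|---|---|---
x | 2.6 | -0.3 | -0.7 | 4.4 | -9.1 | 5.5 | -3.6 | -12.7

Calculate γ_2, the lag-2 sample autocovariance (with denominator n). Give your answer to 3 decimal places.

-1.941

Mean x̄ = (2.6 − 0.3 − 0.7 + 4.4 − 9.1 + 5.5 − 3.6 − 12.7)/8 = -1.7375
Deviations: 4.3375, 1.4375, 1.0375, 6.1375, -7.3625, 7.2375, -1.8625, -10.9625
Σ_{t=1}^{6}(x_t−x̄)(x_{t+2}−x̄) = -15.5241
γ_2 = -15.5241 / 8 = -1.941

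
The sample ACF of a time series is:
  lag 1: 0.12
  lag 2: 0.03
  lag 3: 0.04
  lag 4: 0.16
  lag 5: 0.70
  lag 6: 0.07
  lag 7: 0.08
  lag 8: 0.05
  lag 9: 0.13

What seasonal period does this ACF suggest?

5

The largest autocorrelation is r_5 = 0.70; the remaining lags stay at or below 0.16.
The dominant spike at lag 5 indicates a seasonal period of 5.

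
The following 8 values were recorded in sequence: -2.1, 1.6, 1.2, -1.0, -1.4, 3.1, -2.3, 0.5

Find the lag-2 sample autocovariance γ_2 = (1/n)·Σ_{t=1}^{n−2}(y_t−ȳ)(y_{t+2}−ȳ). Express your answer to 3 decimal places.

Mean ȳ = (-2.1 + 1.6 + 1.2 − 1.0 − 1.4 + 3.1 − 2.3 + 0.5)/8 = -0.0500
Σ_{t=1}^{6}(y_t−ȳ)(y_{t+2}−ȳ) = -4.0400
γ_2 = -4.0400 / 8 = -0.505

-0.505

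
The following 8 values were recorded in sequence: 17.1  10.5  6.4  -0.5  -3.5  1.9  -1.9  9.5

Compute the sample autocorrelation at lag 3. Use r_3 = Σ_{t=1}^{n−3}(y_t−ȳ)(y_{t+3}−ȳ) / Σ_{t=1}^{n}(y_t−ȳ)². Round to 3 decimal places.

-0.331

Mean ȳ = (17.1 + 10.5 + 6.4 − 0.5 − 3.5 + 1.9 − 1.9 + 9.5)/8 = 4.9375
Deviations from mean: 12.1625, 5.5625, 1.4625, -5.4375, -8.4375, -3.0375, -6.8375, 4.5625
Σ(y_t−ȳ)(y_{t+3}−ȳ) = (-66.1336) + (-46.9336) + (-4.4423) + (37.1789) + (-38.4961) = -118.8267
Denominator Σ(y_t−ȳ)² = 358.5588
r_3 = -118.8267 / 358.5588 = -0.331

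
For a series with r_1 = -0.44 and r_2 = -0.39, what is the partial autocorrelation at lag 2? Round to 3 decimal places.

-0.724

φ_{22} = (r_2 − r_1²) / (1 − r_1²)
r_1² = (-0.44)² = 0.1936
Numerator = -0.39 − 0.1936 = -0.5836; denominator = 1 − 0.1936 = 0.8064
φ_{22} = -0.5836 / 0.8064 = -0.724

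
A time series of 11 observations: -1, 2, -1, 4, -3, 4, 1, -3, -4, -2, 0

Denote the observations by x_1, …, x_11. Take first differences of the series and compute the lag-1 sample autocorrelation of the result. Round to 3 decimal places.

First differences Δx: 3, -3, 5, -7, 7, -3, -4, -1, 2, 2
Mean of differences = 0.1000
Numerator Σ(Δx_t−Δx̄)(Δx_{t+1}−Δx̄) = -110.6100
Denominator Σ(Δx_t−Δx̄)² = 174.9000
r_1(Δx) = -110.6100 / 174.9000 = -0.632

-0.632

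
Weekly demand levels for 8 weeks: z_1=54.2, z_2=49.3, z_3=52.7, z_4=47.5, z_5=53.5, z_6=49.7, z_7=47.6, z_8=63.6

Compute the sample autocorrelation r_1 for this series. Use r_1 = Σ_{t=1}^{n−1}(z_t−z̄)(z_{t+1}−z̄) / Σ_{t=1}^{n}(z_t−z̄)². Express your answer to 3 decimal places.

Mean z̄ = (54.2 + 49.3 + 52.7 + 47.5 + 53.5 + 49.7 + 47.6 + 63.6)/8 = 52.2625
Deviations from mean: 1.9375, -2.9625, 0.4375, -4.7625, 1.2375, -2.5625, -4.6625, 11.3375
Σ(z_t−z̄)(z_{t+1}−z̄) = (-5.7398) + (-1.2961) + (-2.0836) + (-5.8936) + (-3.1711) + (11.9477) + (-52.8611) = -59.0977
Denominator Σ(z_t−z̄)² = 193.7788
r_1 = -59.0977 / 193.7788 = -0.305

-0.305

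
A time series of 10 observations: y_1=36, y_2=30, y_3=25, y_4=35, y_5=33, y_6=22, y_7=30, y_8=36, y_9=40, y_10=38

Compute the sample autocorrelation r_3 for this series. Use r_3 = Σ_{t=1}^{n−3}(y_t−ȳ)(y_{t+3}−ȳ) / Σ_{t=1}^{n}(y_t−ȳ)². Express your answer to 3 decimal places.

Mean ȳ = (36 + 30 + 25 + 35 + 33 + 22 + 30 + 36 + 40 + 38)/10 = 32.5000
Σ(y_t−ȳ)(y_{t+3}−ȳ) = (8.7500) + (-1.2500) + (78.7500) + (-6.2500) + (1.7500) + (-78.7500) + (-13.7500) = -10.7500
Denominator Σ(y_t−ȳ)² = 296.5000
r_3 = -10.7500 / 296.5000 = -0.036

-0.036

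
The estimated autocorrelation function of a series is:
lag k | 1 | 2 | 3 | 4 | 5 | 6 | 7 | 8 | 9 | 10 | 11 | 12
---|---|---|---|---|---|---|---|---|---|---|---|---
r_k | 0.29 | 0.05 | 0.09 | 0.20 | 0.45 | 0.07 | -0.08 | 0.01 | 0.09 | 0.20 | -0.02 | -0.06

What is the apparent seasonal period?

5

The largest autocorrelation is r_5 = 0.45; the remaining lags stay at or below 0.29. The elevated value at lag 1 (0.29), dropping to 0.05 at lag 2, reflects decaying short-term dependence rather than seasonality.
The dominant spike at lag 5 indicates a seasonal period of 5.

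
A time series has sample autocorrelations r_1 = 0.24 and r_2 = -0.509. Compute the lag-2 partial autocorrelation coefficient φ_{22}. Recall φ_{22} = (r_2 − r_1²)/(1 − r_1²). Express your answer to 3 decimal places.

-0.601

φ_{22} = (r_2 − r_1²) / (1 − r_1²)
r_1² = (0.24)² = 0.0576
Numerator = -0.509 − 0.0576 = -0.5666; denominator = 1 − 0.0576 = 0.9424
φ_{22} = -0.5666 / 0.9424 = -0.601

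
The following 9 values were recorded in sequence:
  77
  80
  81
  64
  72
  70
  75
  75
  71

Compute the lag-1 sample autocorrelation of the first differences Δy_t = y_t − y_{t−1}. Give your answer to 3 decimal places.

-0.447

First differences Δy: 3, 1, -17, 8, -2, 5, 0, -4
Mean of differences = -0.7500
Numerator Σ(Δy_t−Δȳ)(Δy_{t+1}−Δȳ) = -180.3125
Denominator Σ(Δy_t−Δȳ)² = 403.5000
r_1(Δy) = -180.3125 / 403.5000 = -0.447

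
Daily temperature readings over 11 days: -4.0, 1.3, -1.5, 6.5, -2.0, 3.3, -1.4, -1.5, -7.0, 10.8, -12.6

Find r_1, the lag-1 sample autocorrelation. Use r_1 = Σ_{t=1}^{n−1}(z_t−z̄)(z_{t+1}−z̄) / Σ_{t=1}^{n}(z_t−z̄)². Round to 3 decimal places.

Mean z̄ = (-4.0 + 1.3 − 1.5 + 6.5 − 2.0 + 3.3 − 1.4 − 1.5 − 7.0 + 10.8 − 12.6)/11 = -0.7364
Numerator Σ_{t=1}^{10}(z_t−z̄)(z_{t+1}−z̄) = -234.4831
Denominator Σ(z_t−z̄)² = 399.7255
r_1 = -234.4831 / 399.7255 = -0.587

-0.587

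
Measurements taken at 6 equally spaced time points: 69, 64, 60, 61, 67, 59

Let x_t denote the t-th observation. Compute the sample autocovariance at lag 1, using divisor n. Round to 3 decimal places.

-2.519

Mean x̄ = (69 + 64 + 60 + 61 + 67 + 59)/6 = 63.3333
Deviations: 5.6667, 0.6667, -3.3333, -2.3333, 3.6667, -4.3333
Σ_{t=1}^{5}(x_t−x̄)(x_{t+1}−x̄) = -15.1111
γ_1 = -15.1111 / 6 = -2.519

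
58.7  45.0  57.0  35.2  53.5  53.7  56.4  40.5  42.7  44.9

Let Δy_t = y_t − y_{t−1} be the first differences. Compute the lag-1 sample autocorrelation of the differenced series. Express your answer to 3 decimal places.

First differences Δy: -13.7, 12.0, -21.8, 18.3, 0.2, 2.7, -15.9, 2.2, 2.2
Mean of differences = -1.5333
Numerator Σ(Δy_t−Δȳ)(Δy_{t+1}−Δȳ) = -899.6878
Denominator Σ(Δy_t−Δȳ)² = 1390.4800
r_1(Δy) = -899.6878 / 1390.4800 = -0.647

-0.647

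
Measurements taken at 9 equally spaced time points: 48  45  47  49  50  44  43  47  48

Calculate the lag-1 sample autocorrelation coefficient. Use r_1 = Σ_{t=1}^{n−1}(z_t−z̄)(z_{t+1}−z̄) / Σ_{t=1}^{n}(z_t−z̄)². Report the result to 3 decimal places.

0.139

Mean z̄ = (48 + 45 + 47 + 49 + 50 + 44 + 43 + 47 + 48)/9 = 46.7778
Numerator Σ_{t=1}^{8}(z_t−z̄)(z_{t+1}−z̄) = 6.0617
Denominator Σ(z_t−z̄)² = 43.5556
r_1 = 6.0617 / 43.5556 = 0.139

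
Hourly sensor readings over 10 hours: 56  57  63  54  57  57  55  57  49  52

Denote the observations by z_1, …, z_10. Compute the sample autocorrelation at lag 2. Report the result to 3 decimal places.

Mean z̄ = (56 + 57 + 63 + 54 + 57 + 57 + 55 + 57 + 49 + 52)/10 = 55.7000
Numerator Σ_{t=1}^{8}(z_t−z̄)(z_{t+2}−z̄) = 7.9200
Denominator Σ(z_t−z̄)² = 122.1000
r_2 = 7.9200 / 122.1000 = 0.065

0.065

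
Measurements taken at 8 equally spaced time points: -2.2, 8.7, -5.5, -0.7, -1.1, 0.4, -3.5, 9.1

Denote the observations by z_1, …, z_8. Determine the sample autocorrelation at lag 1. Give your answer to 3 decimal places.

Mean z̄ = (-2.2 + 8.7 − 5.5 − 0.7 − 1.1 + 0.4 − 3.5 + 9.1)/8 = 0.6500
Σ(z_t−z̄)(z_{t+1}−z̄) = (-22.9425) + (-49.5075) + (8.3025) + (2.3625) + (0.4375) + (1.0375) + (-35.0675) = -95.3775
Denominator Σ(z_t−z̄)² = 204.3200
r_1 = -95.3775 / 204.3200 = -0.467

-0.467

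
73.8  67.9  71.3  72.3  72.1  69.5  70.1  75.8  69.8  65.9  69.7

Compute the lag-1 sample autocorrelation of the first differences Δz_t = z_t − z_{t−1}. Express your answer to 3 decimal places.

-0.272

First differences Δz: -5.9, 3.4, 1.0, -0.2, -2.6, 0.6, 5.7, -6.0, -3.9, 3.8
Mean of differences = -0.4100
Numerator Σ(Δz_t−Δz̄)(Δz_{t+1}−Δz̄) = -41.0881
Denominator Σ(Δz_t−Δz̄)² = 150.9890
r_1(Δz) = -41.0881 / 150.9890 = -0.272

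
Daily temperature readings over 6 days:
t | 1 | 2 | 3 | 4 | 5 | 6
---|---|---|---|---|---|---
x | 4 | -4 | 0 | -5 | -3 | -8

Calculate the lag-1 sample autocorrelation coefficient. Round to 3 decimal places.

-0.184

Mean x̄ = (4 − 4 + 0 − 5 − 3 − 8)/6 = -2.6667
Deviations from mean: 6.6667, -1.3333, 2.6667, -2.3333, -0.3333, -5.3333
Numerator Σ_{t=1}^{5}(x_t−x̄)(x_{t+1}−x̄) = -16.1111
Denominator Σ(x_t−x̄)² = 87.3333
r_1 = -16.1111 / 87.3333 = -0.184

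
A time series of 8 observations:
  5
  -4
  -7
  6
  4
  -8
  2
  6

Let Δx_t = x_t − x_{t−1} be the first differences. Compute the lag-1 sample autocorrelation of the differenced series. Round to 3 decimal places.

First differences Δx: -9, -3, 13, -2, -12, 10, 4
Mean of differences = 0.1429
Numerator Σ(Δx_t−Δx̄)(Δx_{t+1}−Δx̄) = -94.8776
Denominator Σ(Δx_t−Δx̄)² = 522.8571
r_1(Δx) = -94.8776 / 522.8571 = -0.181

-0.181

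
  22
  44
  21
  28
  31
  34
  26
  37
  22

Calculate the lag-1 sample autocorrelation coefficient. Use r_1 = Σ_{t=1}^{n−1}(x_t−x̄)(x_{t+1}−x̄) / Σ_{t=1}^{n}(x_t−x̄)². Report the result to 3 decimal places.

-0.639

Mean x̄ = (22 + 44 + 21 + 28 + 31 + 34 + 26 + 37 + 22)/9 = 29.4444
Numerator Σ_{t=1}^{8}(x_t−x̄)(x_{t+1}−x̄) = -312.1975
Denominator Σ(x_t−x̄)² = 488.2222
r_1 = -312.1975 / 488.2222 = -0.639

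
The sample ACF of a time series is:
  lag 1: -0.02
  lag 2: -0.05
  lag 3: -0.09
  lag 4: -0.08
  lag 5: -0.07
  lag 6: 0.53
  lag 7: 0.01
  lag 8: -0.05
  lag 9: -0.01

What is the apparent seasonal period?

6

The largest autocorrelation is r_6 = 0.53; the remaining lags stay at or below 0.01.
The dominant spike at lag 6 indicates a seasonal period of 6.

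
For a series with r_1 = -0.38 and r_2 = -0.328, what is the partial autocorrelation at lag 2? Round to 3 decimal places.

φ_{22} = (r_2 − r_1²) / (1 − r_1²)
r_1² = (-0.38)² = 0.1444
Numerator = -0.328 − 0.1444 = -0.4724; denominator = 1 − 0.1444 = 0.8556
φ_{22} = -0.4724 / 0.8556 = -0.552

-0.552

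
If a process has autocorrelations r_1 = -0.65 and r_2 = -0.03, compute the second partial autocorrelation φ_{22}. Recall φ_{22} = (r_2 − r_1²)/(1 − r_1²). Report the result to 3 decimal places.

-0.784

φ_{22} = (r_2 − r_1²) / (1 − r_1²)
r_1² = (-0.65)² = 0.4225
Numerator = -0.03 − 0.4225 = -0.4525; denominator = 1 − 0.4225 = 0.5775
φ_{22} = -0.4525 / 0.5775 = -0.784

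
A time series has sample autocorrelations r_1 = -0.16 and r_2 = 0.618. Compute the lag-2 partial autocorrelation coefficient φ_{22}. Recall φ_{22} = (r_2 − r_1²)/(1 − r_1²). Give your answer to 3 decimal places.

φ_{22} = (r_2 − r_1²) / (1 − r_1²)
r_1² = (-0.16)² = 0.0256
Numerator = 0.618 − 0.0256 = 0.5924; denominator = 1 − 0.0256 = 0.9744
φ_{22} = 0.5924 / 0.9744 = 0.608

0.608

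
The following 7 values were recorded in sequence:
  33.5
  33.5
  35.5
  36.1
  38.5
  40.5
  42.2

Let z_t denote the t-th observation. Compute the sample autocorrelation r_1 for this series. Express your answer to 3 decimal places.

Mean z̄ = (33.5 + 33.5 + 35.5 + 36.1 + 38.5 + 40.5 + 42.2)/7 = 37.1143
Deviations from mean: -3.6143, -3.6143, -1.6143, -1.0143, 1.3857, 3.3857, 5.0857
Σ(z_t−z̄)(z_{t+1}−z̄) = (13.0631) + (5.8345) + (1.6373) + (-1.4055) + (4.6916) + (17.2188) = 41.0398
Denominator Σ(z_t−z̄)² = 69.0086
r_1 = 41.0398 / 69.0086 = 0.595

0.595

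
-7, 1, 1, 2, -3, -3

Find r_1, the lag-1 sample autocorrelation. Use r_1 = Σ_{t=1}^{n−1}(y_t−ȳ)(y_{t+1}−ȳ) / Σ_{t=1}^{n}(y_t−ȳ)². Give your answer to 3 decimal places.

-0.029

Mean ȳ = (-7 + 1 + 1 + 2 − 3 − 3)/6 = -1.5000
Deviations from mean: -5.5000, 2.5000, 2.5000, 3.5000, -1.5000, -1.5000
Σ(y_t−ȳ)(y_{t+1}−ȳ) = (-13.7500) + (6.2500) + (8.7500) + (-5.2500) + (2.2500) = -1.7500
Denominator Σ(y_t−ȳ)² = 59.5000
r_1 = -1.7500 / 59.5000 = -0.029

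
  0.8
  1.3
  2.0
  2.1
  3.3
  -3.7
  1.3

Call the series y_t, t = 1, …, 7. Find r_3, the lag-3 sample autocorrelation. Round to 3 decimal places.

-0.131

Mean ȳ = (0.8 + 1.3 + 2.0 + 2.1 + 3.3 − 3.7 + 1.3)/7 = 1.0143
Deviations from mean: -0.2143, 0.2857, 0.9857, 1.0857, 2.2857, -4.7143, 0.2857
Numerator Σ_{t=1}^{4}(y_t−ȳ)(y_{t+3}−ȳ) = -3.9163
Denominator Σ(y_t−ȳ)² = 29.8086
r_3 = -3.9163 / 29.8086 = -0.131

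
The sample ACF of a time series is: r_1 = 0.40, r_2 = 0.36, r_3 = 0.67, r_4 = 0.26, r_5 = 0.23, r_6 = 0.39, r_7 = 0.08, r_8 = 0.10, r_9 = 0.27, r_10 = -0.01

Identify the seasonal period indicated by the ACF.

3

The largest autocorrelation is r_3 = 0.67; the remaining lags stay at or below 0.40. The elevated value at lag 1 (0.40), dropping to 0.36 at lag 2, reflects decaying short-term dependence rather than seasonality.
The dominant spike at lag 3 indicates a seasonal period of 3.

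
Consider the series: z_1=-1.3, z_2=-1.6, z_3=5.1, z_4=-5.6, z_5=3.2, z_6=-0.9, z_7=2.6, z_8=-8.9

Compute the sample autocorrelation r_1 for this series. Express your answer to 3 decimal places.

-0.522

Mean z̄ = (-1.3 − 1.6 + 5.1 − 5.6 + 3.2 − 0.9 + 2.6 − 8.9)/8 = -0.9250
Numerator Σ_{t=1}^{7}(z_t−z̄)(z_{t+1}−z̄) = -79.1856
Denominator Σ(z_t−z̄)² = 151.7950
r_1 = -79.1856 / 151.7950 = -0.522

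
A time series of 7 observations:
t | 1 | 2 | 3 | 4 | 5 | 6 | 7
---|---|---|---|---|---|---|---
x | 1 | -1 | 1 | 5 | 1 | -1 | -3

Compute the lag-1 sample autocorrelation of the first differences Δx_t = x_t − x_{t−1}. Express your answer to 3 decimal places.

-0.010

First differences Δx: -2, 2, 4, -4, -2, -2
Mean of differences = -0.6667
Numerator Σ(Δx_t−Δx̄)(Δx_{t+1}−Δx̄) = -0.4444
Denominator Σ(Δx_t−Δx̄)² = 45.3333
r_1(Δx) = -0.4444 / 45.3333 = -0.010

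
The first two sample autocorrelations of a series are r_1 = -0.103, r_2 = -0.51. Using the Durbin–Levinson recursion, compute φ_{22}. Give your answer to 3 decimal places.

φ_{22} = (r_2 − r_1²) / (1 − r_1²)
r_1² = (-0.103)² = 0.010609
Numerator = -0.51 − 0.0106 = -0.5206; denominator = 1 − 0.0106 = 0.9894
φ_{22} = -0.5206 / 0.9894 = -0.526

-0.526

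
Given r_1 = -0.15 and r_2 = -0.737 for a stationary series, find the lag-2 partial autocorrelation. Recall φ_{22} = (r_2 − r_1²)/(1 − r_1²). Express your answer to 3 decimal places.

-0.777

φ_{22} = (r_2 − r_1²) / (1 − r_1²)
r_1² = (-0.15)² = 0.0225
Numerator = -0.737 − 0.0225 = -0.7595; denominator = 1 − 0.0225 = 0.9775
φ_{22} = -0.7595 / 0.9775 = -0.777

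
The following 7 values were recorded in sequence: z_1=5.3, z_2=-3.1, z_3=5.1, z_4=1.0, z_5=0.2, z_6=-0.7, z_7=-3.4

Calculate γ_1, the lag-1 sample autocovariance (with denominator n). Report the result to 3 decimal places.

-3.810

Mean z̄ = (5.3 − 3.1 + 5.1 + 1.0 + 0.2 − 0.7 − 3.4)/7 = 0.6286
Deviations: 4.6714, -3.7286, 4.4714, 0.3714, -0.4286, -1.3286, -4.0286
Σ_{t=1}^{6}(z_t−z̄)(z_{t+1}−z̄) = -26.6665
γ_1 = -26.6665 / 7 = -3.810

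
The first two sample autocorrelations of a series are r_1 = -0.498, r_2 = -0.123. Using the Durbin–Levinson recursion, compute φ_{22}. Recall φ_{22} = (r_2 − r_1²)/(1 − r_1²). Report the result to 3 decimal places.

-0.493

φ_{22} = (r_2 − r_1²) / (1 − r_1²)
r_1² = (-0.498)² = 0.248004
Numerator = -0.123 − 0.2480 = -0.3710; denominator = 1 − 0.2480 = 0.7520
φ_{22} = -0.3710 / 0.7520 = -0.493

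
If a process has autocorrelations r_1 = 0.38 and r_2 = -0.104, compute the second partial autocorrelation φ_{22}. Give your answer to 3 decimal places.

-0.290

φ_{22} = (r_2 − r_1²) / (1 − r_1²)
r_1² = (0.38)² = 0.1444
Numerator = -0.104 − 0.1444 = -0.2484; denominator = 1 − 0.1444 = 0.8556
φ_{22} = -0.2484 / 0.8556 = -0.290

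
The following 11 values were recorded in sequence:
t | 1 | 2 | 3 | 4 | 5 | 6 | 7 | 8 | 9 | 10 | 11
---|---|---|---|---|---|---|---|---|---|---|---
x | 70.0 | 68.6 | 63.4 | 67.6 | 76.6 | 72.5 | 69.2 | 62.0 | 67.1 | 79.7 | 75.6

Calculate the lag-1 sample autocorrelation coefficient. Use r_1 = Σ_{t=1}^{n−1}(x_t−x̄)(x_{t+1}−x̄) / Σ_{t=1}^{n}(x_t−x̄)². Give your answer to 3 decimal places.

Mean x̄ = (70.0 + 68.6 + 63.4 + 67.6 + 76.6 + 72.5 + 69.2 + 62.0 + 67.1 + 79.7 + 75.6)/11 = 70.2091
Numerator Σ_{t=1}^{10}(x_t−x̄)(x_{t+1}−x̄) = 80.1763
Denominator Σ(x_t−x̄)² = 299.1091
r_1 = 80.1763 / 299.1091 = 0.268

0.268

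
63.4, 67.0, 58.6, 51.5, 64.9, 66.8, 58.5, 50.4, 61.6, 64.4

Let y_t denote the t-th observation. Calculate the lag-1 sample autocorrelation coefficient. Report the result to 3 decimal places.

0.042

Mean ȳ = (63.4 + 67.0 + 58.6 + 51.5 + 64.9 + 66.8 + 58.5 + 50.4 + 61.6 + 64.4)/10 = 60.7100
Numerator Σ_{t=1}^{9}(y_t−ȳ)(y_{t+1}−ȳ) = 13.4429
Denominator Σ(y_t−ȳ)² = 316.3090
r_1 = 13.4429 / 316.3090 = 0.042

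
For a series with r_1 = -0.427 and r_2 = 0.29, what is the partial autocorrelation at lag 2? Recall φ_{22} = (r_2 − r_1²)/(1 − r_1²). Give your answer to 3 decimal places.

φ_{22} = (r_2 − r_1²) / (1 − r_1²)
r_1² = (-0.427)² = 0.182329
Numerator = 0.29 − 0.1823 = 0.1077; denominator = 1 − 0.1823 = 0.8177
φ_{22} = 0.1077 / 0.8177 = 0.132

0.132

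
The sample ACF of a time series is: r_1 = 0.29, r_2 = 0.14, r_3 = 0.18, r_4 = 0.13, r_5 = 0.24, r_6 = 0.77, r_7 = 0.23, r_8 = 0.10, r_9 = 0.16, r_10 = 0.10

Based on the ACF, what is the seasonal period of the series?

The largest autocorrelation is r_6 = 0.77; the remaining lags stay at or below 0.29. The elevated value at lag 1 (0.29), dropping to 0.14 at lag 2, reflects decaying short-term dependence rather than seasonality.
The dominant spike at lag 6 indicates a seasonal period of 6.

6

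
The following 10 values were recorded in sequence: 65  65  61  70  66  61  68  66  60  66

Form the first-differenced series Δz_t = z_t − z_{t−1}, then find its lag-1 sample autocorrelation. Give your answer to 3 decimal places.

-0.473

First differences Δz: 0, -4, 9, -4, -5, 7, -2, -6, 6
Mean of differences = 0.1111
Numerator Σ(Δz_t−Δz̄)(Δz_{t+1}−Δz̄) = -124.4568
Denominator Σ(Δz_t−Δz̄)² = 262.8889
r_1(Δz) = -124.4568 / 262.8889 = -0.473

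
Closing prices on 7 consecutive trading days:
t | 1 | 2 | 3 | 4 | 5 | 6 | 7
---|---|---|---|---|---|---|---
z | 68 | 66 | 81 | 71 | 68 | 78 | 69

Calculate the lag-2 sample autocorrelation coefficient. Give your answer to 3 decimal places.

Mean z̄ = (68 + 66 + 81 + 71 + 68 + 78 + 69)/7 = 71.5714
Deviations from mean: -3.5714, -5.5714, 9.4286, -0.5714, -3.5714, 6.4286, -2.5714
Σ(z_t−z̄)(z_{t+2}−z̄) = (-33.6735) + (3.1837) + (-33.6735) + (-3.6735) + (9.1837) = -58.6531
Denominator Σ(z_t−z̄)² = 193.7143
r_2 = -58.6531 / 193.7143 = -0.303

-0.303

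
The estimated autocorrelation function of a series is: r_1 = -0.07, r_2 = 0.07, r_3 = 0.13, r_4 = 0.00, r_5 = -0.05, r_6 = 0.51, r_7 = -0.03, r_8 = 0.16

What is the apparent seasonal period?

The largest autocorrelation is r_6 = 0.51; the remaining lags stay at or below 0.16.
The dominant spike at lag 6 indicates a seasonal period of 6.

6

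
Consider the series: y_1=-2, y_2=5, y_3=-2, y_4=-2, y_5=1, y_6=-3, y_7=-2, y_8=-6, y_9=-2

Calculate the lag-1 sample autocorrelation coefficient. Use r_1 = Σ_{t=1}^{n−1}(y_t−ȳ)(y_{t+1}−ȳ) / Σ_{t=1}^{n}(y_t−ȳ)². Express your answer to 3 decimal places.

-0.084

Mean ȳ = (-2 + 5 − 2 − 2 + 1 − 3 − 2 − 6 − 2)/9 = -1.4444
Numerator Σ_{t=1}^{8}(y_t−ȳ)(y_{t+1}−ȳ) = -6.0864
Denominator Σ(y_t−ȳ)² = 72.2222
r_1 = -6.0864 / 72.2222 = -0.084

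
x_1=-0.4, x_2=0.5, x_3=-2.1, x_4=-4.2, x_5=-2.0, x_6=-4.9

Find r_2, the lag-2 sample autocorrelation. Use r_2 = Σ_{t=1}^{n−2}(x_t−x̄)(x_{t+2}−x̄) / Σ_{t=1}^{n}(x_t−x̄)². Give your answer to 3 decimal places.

Mean x̄ = (-0.4 + 0.5 − 2.1 − 4.2 − 2.0 − 4.9)/6 = -2.1833
Deviations from mean: 1.7833, 2.6833, 0.0833, -2.0167, 0.1833, -2.7167
Σ(x_t−x̄)(x_{t+2}−x̄) = (0.1486) + (-5.4114) + (0.0153) + (5.4786) = 0.2311
Denominator Σ(x_t−x̄)² = 21.8683
r_2 = 0.2311 / 21.8683 = 0.011

0.011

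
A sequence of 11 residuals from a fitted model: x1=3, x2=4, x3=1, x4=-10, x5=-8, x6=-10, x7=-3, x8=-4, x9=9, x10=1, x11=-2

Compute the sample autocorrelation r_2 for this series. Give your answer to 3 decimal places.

Mean x̄ = (3 + 4 + 1 − 10 − 8 − 10 − 3 − 4 + 9 + 1 − 2)/11 = -1.7273
Numerator Σ_{t=1}^{9}(x_t−x̄)(x_{t+2}−x̄) = 20.8512
Denominator Σ(x_t−x̄)² = 368.1818
r_2 = 20.8512 / 368.1818 = 0.057

0.057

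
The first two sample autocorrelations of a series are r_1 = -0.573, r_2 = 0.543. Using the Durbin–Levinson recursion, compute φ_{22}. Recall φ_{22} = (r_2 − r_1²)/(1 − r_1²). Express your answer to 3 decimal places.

0.320

φ_{22} = (r_2 − r_1²) / (1 − r_1²)
r_1² = (-0.573)² = 0.328329
Numerator = 0.543 − 0.3283 = 0.2147; denominator = 1 − 0.3283 = 0.6717
φ_{22} = 0.2147 / 0.6717 = 0.320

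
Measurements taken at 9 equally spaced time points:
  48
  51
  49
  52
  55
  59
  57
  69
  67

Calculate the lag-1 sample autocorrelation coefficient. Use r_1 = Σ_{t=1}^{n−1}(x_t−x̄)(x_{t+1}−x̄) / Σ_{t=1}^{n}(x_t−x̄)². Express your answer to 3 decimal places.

Mean x̄ = (48 + 51 + 49 + 52 + 55 + 59 + 57 + 69 + 67)/9 = 56.3333
Numerator Σ_{t=1}^{8}(x_t−x̄)(x_{t+1}−x̄) = 262.8889
Denominator Σ(x_t−x̄)² = 454.0000
r_1 = 262.8889 / 454.0000 = 0.579

0.579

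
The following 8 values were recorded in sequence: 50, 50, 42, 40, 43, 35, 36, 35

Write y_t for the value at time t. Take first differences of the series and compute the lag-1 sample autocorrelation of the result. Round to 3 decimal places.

-0.520

First differences Δy: 0, -8, -2, 3, -8, 1, -1
Mean of differences = -2.1429
Numerator Σ(Δy_t−Δȳ)(Δy_{t+1}−Δȳ) = -57.5918
Denominator Σ(Δy_t−Δȳ)² = 110.8571
r_1(Δy) = -57.5918 / 110.8571 = -0.520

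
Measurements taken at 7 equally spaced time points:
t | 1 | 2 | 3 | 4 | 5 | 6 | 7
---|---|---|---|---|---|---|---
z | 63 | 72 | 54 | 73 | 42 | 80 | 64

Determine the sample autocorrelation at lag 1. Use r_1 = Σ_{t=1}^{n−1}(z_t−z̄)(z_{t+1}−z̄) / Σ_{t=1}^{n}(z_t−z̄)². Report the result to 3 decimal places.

-0.738

Mean z̄ = (63 + 72 + 54 + 73 + 42 + 80 + 64)/7 = 64.0000
Deviations from mean: -1.0000, 8.0000, -10.0000, 9.0000, -22.0000, 16.0000, 0.0000
Numerator Σ_{t=1}^{6}(z_t−z̄)(z_{t+1}−z̄) = -728.0000
Denominator Σ(z_t−z̄)² = 986.0000
r_1 = -728.0000 / 986.0000 = -0.738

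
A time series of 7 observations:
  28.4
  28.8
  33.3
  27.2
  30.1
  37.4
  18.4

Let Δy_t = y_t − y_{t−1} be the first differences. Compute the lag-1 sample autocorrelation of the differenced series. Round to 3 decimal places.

First differences Δy: 0.4, 4.5, -6.1, 2.9, 7.3, -19.0
Mean of differences = -1.6667
Numerator Σ(Δy_t−Δȳ)(Δy_{t+1}−Δȳ) = -149.3144
Denominator Σ(Δy_t−Δȳ)² = 463.6533
r_1(Δy) = -149.3144 / 463.6533 = -0.322

-0.322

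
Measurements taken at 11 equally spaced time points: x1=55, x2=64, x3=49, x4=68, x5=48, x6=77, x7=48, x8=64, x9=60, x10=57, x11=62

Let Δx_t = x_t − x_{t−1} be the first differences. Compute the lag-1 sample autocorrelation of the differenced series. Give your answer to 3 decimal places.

First differences Δx: 9, -15, 19, -20, 29, -29, 16, -4, -3, 5
Mean of differences = 0.7000
Numerator Σ(Δx_t−Δx̄)(Δx_{t+1}−Δx̄) = -2747.5900
Denominator Σ(Δx_t−Δx̄)² = 3050.1000
r_1(Δx) = -2747.5900 / 3050.1000 = -0.901

-0.901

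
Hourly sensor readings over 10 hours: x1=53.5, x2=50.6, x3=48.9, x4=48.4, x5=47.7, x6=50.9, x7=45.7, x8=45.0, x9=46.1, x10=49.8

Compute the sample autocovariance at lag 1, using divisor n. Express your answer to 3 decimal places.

1.855

Mean x̄ = (53.5 + 50.6 + 48.9 + 48.4 + 47.7 + 50.9 + 45.7 + 45.0 + 46.1 + 49.8)/10 = 48.6600
Σ_{t=1}^{9}(x_t−x̄)(x_{t+1}−x̄) = 18.5464
γ_1 = 18.5464 / 10 = 1.855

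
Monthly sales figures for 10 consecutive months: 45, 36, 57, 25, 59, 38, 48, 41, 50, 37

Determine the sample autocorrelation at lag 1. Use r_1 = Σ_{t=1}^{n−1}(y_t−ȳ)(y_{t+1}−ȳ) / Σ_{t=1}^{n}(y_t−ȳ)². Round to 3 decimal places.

Mean ȳ = (45 + 36 + 57 + 25 + 59 + 38 + 48 + 41 + 50 + 37)/10 = 43.6000
Numerator Σ_{t=1}^{9}(y_t−ȳ)(y_{t+1}−ȳ) = -829.3600
Denominator Σ(y_t−ȳ)² = 964.4000
r_1 = -829.3600 / 964.4000 = -0.860

-0.860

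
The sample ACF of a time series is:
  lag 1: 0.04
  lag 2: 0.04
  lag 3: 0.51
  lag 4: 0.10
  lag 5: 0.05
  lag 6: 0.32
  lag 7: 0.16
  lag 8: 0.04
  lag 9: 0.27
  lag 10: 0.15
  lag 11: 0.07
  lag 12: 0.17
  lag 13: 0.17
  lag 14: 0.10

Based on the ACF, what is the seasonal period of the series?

3

The largest autocorrelation is r_3 = 0.51, with weaker echoes at lags 6 (0.32) and 9 (0.27); the remaining lags stay at or below 0.17.
The dominant spike at lag 3 indicates a seasonal period of 3.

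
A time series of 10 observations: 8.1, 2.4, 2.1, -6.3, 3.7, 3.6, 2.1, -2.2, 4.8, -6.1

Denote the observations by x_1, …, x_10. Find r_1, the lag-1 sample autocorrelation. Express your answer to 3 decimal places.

Mean x̄ = (8.1 + 2.4 + 2.1 − 6.3 + 3.7 + 3.6 + 2.1 − 2.2 + 4.8 − 6.1)/10 = 1.2200
Numerator Σ_{t=1}^{9}(x_t−x̄)(x_{t+1}−x̄) = -49.5724
Denominator Σ(x_t−x̄)² = 196.7360
r_1 = -49.5724 / 196.7360 = -0.252

-0.252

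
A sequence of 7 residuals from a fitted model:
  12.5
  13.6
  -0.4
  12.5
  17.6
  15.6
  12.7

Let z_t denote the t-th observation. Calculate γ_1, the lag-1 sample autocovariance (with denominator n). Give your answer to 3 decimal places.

Mean z̄ = (12.5 + 13.6 − 0.4 + 12.5 + 17.6 + 15.6 + 12.7)/7 = 12.0143
Deviations: 0.4857, 1.5857, -12.4143, 0.4857, 5.5857, 3.5857, 0.6857
Σ_{t=1}^{6}(z_t−z̄)(z_{t+1}−z̄) = 0.2555
γ_1 = 0.2555 / 7 = 0.037

0.037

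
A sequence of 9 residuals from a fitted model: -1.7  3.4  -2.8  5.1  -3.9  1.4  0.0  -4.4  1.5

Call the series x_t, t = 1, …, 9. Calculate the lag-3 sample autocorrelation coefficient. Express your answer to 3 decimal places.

Mean x̄ = (-1.7 + 3.4 − 2.8 + 5.1 − 3.9 + 1.4 + 0.0 − 4.4 + 1.5)/9 = -0.1556
Σ(x_t−x̄)(x_{t+3}−x̄) = (-8.1169) + (-13.3136) + (-4.1136) + (0.8175) + (15.8931) + (2.5753) = -6.2581
Denominator Σ(x_t−x̄)² = 86.8622
r_3 = -6.2581 / 86.8622 = -0.072

-0.072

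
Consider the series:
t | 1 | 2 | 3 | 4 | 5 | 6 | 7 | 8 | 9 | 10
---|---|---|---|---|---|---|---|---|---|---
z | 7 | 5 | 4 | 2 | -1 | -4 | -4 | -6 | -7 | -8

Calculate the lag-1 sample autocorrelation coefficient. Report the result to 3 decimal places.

Mean z̄ = (7 + 5 + 4 + 2 − 1 − 4 − 4 − 6 − 7 − 8)/10 = -1.2000
Numerator Σ_{t=1}^{9}(z_t−z̄)(z_{t+1}−z̄) = 188.3600
Denominator Σ(z_t−z̄)² = 261.6000
r_1 = 188.3600 / 261.6000 = 0.720

0.720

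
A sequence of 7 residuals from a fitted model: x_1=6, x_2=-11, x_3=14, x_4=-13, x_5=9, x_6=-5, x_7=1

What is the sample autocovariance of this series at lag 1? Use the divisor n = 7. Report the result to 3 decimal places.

-81.166

Mean x̄ = (6 − 11 + 14 − 13 + 9 − 5 + 1)/7 = 0.1429
Σ_{t=1}^{6}(x_t−x̄)(x_{t+1}−x̄) = -568.1633
γ_1 = -568.1633 / 7 = -81.166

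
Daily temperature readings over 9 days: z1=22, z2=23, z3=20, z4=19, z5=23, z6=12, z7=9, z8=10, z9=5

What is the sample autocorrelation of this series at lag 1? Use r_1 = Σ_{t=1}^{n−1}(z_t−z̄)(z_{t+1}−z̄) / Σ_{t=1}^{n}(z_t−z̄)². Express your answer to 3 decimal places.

Mean z̄ = (22 + 23 + 20 + 19 + 23 + 12 + 9 + 10 + 5)/9 = 15.8889
Numerator Σ_{t=1}^{8}(z_t−z̄)(z_{t+1}−z̄) = 211.4321
Denominator Σ(z_t−z̄)² = 380.8889
r_1 = 211.4321 / 380.8889 = 0.555

0.555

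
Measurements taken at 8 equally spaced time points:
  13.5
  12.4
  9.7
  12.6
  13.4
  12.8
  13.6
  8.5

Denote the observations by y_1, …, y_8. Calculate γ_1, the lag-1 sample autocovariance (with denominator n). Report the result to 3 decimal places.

Mean ȳ = (13.5 + 12.4 + 9.7 + 12.6 + 13.4 + 12.8 + 13.6 + 8.5)/8 = 12.0625
Deviations: 1.4375, 0.3375, -2.3625, 0.5375, 1.3375, 0.7375, 1.5375, -3.5625
Σ_{t=1}^{7}(y_t−ȳ)(y_{t+1}−ȳ) = -4.2202
γ_1 = -4.2202 / 8 = -0.528

-0.528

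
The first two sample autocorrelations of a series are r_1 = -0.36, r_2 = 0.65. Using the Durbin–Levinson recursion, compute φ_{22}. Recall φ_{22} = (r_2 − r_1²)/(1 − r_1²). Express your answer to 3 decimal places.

φ_{22} = (r_2 − r_1²) / (1 − r_1²)
r_1² = (-0.36)² = 0.1296
Numerator = 0.65 − 0.1296 = 0.5204; denominator = 1 − 0.1296 = 0.8704
φ_{22} = 0.5204 / 0.8704 = 0.598

0.598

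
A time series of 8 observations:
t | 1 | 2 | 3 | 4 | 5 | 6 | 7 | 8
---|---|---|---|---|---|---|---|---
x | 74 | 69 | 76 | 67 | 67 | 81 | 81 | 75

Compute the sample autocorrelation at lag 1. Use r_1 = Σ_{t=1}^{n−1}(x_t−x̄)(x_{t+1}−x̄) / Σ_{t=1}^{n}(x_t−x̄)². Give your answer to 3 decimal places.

Mean x̄ = (74 + 69 + 76 + 67 + 67 + 81 + 81 + 75)/8 = 73.7500
Deviations from mean: 0.2500, -4.7500, 2.2500, -6.7500, -6.7500, 7.2500, 7.2500, 1.2500
Σ(x_t−x̄)(x_{t+1}−x̄) = (-1.1875) + (-10.6875) + (-15.1875) + (45.5625) + (-48.9375) + (52.5625) + (9.0625) = 31.1875
Denominator Σ(x_t−x̄)² = 225.5000
r_1 = 31.1875 / 225.5000 = 0.138

0.138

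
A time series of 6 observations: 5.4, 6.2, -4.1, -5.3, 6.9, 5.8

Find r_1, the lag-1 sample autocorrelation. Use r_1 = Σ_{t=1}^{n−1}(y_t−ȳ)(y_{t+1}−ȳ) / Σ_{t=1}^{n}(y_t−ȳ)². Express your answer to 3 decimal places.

Mean ȳ = (5.4 + 6.2 − 4.1 − 5.3 + 6.9 + 5.8)/6 = 2.4833
Deviations from mean: 2.9167, 3.7167, -6.5833, -7.7833, 4.4167, 3.3167
Σ(y_t−ȳ)(y_{t+1}−ȳ) = (10.8403) + (-24.4681) + (51.2403) + (-34.3764) + (14.6486) = 17.8847
Denominator Σ(y_t−ȳ)² = 156.7483
r_1 = 17.8847 / 156.7483 = 0.114

0.114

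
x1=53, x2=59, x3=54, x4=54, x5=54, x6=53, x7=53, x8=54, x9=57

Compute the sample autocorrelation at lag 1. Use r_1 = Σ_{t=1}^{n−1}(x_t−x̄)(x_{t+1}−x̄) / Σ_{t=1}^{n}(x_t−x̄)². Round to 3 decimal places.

-0.175

Mean x̄ = (53 + 59 + 54 + 54 + 54 + 53 + 53 + 54 + 57)/9 = 54.5556
Numerator Σ_{t=1}^{8}(x_t−x̄)(x_{t+1}−x̄) = -5.9753
Denominator Σ(x_t−x̄)² = 34.2222
r_1 = -5.9753 / 34.2222 = -0.175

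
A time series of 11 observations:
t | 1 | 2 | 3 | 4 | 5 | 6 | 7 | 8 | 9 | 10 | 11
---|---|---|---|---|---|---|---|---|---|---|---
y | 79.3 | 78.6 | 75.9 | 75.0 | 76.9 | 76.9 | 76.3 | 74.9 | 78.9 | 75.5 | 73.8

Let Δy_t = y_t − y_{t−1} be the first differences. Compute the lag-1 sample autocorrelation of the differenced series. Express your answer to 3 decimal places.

First differences Δy: -0.7, -2.7, -0.9, 1.9, 0.0, -0.6, -1.4, 4.0, -3.4, -1.7
Mean of differences = -0.5500
Numerator Σ(Δy_t−Δȳ)(Δy_{t+1}−Δȳ) = -11.9775
Denominator Σ(Δy_t−Δȳ)² = 41.9450
r_1(Δy) = -11.9775 / 41.9450 = -0.286

-0.286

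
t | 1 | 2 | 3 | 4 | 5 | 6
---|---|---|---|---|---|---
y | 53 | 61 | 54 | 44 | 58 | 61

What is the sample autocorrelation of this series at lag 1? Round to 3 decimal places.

-0.104

Mean ȳ = (53 + 61 + 54 + 44 + 58 + 61)/6 = 55.1667
Deviations from mean: -2.1667, 5.8333, -1.1667, -11.1667, 2.8333, 5.8333
Numerator Σ_{t=1}^{5}(y_t−ȳ)(y_{t+1}−ȳ) = -21.5278
Denominator Σ(y_t−ȳ)² = 206.8333
r_1 = -21.5278 / 206.8333 = -0.104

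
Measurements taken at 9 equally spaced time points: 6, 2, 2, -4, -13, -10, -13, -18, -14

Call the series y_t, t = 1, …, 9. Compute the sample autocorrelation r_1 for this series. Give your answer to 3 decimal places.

0.654

Mean ȳ = (6 + 2 + 2 − 4 − 13 − 10 − 13 − 18 − 14)/9 = -6.8889
Numerator Σ_{t=1}^{8}(y_t−ȳ)(y_{t+1}−ȳ) = 386.5432
Denominator Σ(y_t−ȳ)² = 590.8889
r_1 = 386.5432 / 590.8889 = 0.654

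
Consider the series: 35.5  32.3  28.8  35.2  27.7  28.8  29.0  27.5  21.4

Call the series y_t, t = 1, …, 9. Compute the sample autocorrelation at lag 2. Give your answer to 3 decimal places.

Mean ȳ = (35.5 + 32.3 + 28.8 + 35.2 + 27.7 + 28.8 + 29.0 + 27.5 + 21.4)/9 = 29.5778
Σ(y_t−ȳ)(y_{t+2}−ȳ) = (-4.6062) + (15.3049) + (1.4605) + (-4.3728) + (1.0849) + (1.6160) + (4.7249) = 15.2123
Denominator Σ(y_t−ȳ)² = 150.3556
r_2 = 15.2123 / 150.3556 = 0.101

0.101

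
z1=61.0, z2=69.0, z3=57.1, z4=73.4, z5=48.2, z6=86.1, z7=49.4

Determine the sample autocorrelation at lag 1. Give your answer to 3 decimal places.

-0.829

Mean z̄ = (61.0 + 69.0 + 57.1 + 73.4 + 48.2 + 86.1 + 49.4)/7 = 63.4571
Deviations from mean: -2.4571, 5.5429, -6.3571, 9.9429, -15.2571, 22.6429, -14.0571
Σ(z_t−z̄)(z_{t+1}−z̄) = (-13.6196) + (-35.2367) + (-63.2082) + (-151.6996) + (-345.4653) + (-318.2939) = -927.5233
Denominator Σ(z_t−z̄)² = 1119.1171
r_1 = -927.5233 / 1119.1171 = -0.829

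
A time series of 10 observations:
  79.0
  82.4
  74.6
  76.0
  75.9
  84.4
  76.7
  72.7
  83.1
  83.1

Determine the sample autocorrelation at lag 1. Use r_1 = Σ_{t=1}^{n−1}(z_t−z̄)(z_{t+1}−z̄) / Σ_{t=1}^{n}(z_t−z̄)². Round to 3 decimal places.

-0.112

Mean z̄ = (79.0 + 82.4 + 74.6 + 76.0 + 75.9 + 84.4 + 76.7 + 72.7 + 83.1 + 83.1)/10 = 78.7900
Numerator Σ_{t=1}^{9}(z_t−z̄)(z_{t+1}−z̄) = -17.4961
Denominator Σ(z_t−z̄)² = 156.8490
r_1 = -17.4961 / 156.8490 = -0.112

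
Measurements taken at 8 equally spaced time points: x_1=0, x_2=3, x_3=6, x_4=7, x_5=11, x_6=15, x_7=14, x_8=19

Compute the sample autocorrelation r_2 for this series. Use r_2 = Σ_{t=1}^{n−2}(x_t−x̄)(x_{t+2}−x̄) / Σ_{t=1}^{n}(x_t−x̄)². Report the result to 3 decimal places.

0.305

Mean x̄ = (0 + 3 + 6 + 7 + 11 + 15 + 14 + 19)/8 = 9.3750
Σ(x_t−x̄)(x_{t+2}−x̄) = (31.6406) + (15.1406) + (-5.4844) + (-13.3594) + (7.5156) + (54.1406) = 89.5938
Denominator Σ(x_t−x̄)² = 293.8750
r_2 = 89.5938 / 293.8750 = 0.305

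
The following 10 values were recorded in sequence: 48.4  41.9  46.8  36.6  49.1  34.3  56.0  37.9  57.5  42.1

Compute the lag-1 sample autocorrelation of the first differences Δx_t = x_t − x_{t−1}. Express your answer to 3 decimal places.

-0.895

First differences Δx: -6.5, 4.9, -10.2, 12.5, -14.8, 21.7, -18.1, 19.6, -15.4
Mean of differences = -0.7000
Numerator Σ(Δx_t−Δx̄)(Δx_{t+1}−Δx̄) = -1754.4300
Denominator Σ(Δx_t−Δx̄)² = 1961.0000
r_1(Δx) = -1754.4300 / 1961.0000 = -0.895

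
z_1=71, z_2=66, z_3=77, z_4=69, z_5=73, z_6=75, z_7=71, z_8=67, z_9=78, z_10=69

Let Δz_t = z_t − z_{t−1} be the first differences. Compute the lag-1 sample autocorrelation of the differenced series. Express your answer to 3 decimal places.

First differences Δz: -5, 11, -8, 4, 2, -4, -4, 11, -9
Mean of differences = -0.2222
Numerator Σ(Δz_t−Δz̄)(Δz_{t+1}−Δz̄) = -299.3827
Denominator Σ(Δz_t−Δz̄)² = 463.5556
r_1(Δz) = -299.3827 / 463.5556 = -0.646

-0.646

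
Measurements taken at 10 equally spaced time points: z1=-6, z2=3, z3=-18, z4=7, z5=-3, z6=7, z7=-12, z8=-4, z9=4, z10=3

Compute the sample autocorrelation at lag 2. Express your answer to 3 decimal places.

Mean z̄ = (-6 + 3 − 18 + 7 − 3 + 7 − 12 − 4 + 4 + 3)/10 = -1.9000
Numerator Σ_{t=1}^{8}(z_t−z̄)(z_{t+2}−z̄) = 129.0800
Denominator Σ(z_t−z̄)² = 624.9000
r_2 = 129.0800 / 624.9000 = 0.207

0.207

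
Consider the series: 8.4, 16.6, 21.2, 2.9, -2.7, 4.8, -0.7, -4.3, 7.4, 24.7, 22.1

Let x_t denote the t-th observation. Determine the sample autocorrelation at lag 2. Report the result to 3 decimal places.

Mean x̄ = (8.4 + 16.6 + 21.2 + 2.9 − 2.7 + 4.8 − 0.7 − 4.3 + 7.4 + 24.7 + 22.1)/11 = 9.1273
Numerator Σ_{t=1}^{9}(x_t−x̄)(x_{t+2}−x̄) = -211.3542
Denominator Σ(x_t−x̄)² = 1090.1618
r_2 = -211.3542 / 1090.1618 = -0.194

-0.194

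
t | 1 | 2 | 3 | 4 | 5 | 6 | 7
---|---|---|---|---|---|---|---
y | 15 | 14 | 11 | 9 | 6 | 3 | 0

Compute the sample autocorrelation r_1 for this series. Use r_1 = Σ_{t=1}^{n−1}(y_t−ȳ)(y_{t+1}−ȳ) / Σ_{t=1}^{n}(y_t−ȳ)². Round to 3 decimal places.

Mean ȳ = (15 + 14 + 11 + 9 + 6 + 3 + 0)/7 = 8.2857
Deviations from mean: 6.7143, 5.7143, 2.7143, 0.7143, -2.2857, -5.2857, -8.2857
Σ(y_t−ȳ)(y_{t+1}−ȳ) = (38.3673) + (15.5102) + (1.9388) + (-1.6327) + (12.0816) + (43.7959) = 110.0612
Denominator Σ(y_t−ȳ)² = 187.4286
r_1 = 110.0612 / 187.4286 = 0.587

0.587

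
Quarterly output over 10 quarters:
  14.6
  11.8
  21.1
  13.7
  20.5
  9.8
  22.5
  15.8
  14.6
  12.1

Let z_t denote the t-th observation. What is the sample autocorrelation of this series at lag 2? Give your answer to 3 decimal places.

Mean z̄ = (14.6 + 11.8 + 21.1 + 13.7 + 20.5 + 9.8 + 22.5 + 15.8 + 14.6 + 12.1)/10 = 15.6500
Numerator Σ_{t=1}^{8}(z_t−z̄)(z_{t+2}−z̄) = 64.2450
Denominator Σ(z_t−z̄)² = 167.8250
r_2 = 64.2450 / 167.8250 = 0.383

0.383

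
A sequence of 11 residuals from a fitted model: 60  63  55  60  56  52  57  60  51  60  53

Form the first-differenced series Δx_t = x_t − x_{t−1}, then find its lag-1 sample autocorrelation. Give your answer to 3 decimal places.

First differences Δx: 3, -8, 5, -4, -4, 5, 3, -9, 9, -7
Mean of differences = -0.7000
Numerator Σ(Δx_t−Δx̄)(Δx_{t+1}−Δx̄) = -246.5900
Denominator Σ(Δx_t−Δx̄)² = 370.1000
r_1(Δx) = -246.5900 / 370.1000 = -0.666

-0.666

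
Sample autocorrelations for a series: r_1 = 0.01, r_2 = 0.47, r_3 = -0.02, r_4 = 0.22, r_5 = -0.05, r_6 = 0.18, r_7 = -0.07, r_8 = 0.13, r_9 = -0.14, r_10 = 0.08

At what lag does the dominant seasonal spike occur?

2

The largest autocorrelation is r_2 = 0.47, with weaker echoes at lags 4 (0.22) and 6 (0.18); the remaining lags stay at or below 0.13.
The dominant spike at lag 2 indicates a seasonal period of 2.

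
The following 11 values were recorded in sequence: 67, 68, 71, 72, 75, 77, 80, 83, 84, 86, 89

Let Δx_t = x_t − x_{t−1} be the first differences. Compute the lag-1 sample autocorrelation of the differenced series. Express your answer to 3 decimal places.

First differences Δx: 1, 3, 1, 3, 2, 3, 3, 1, 2, 3
Mean of differences = 2.2000
Numerator Σ(Δx_t−Δx̄)(Δx_{t+1}−Δx̄) = -3.4400
Denominator Σ(Δx_t−Δx̄)² = 7.6000
r_1(Δx) = -3.4400 / 7.6000 = -0.453

-0.453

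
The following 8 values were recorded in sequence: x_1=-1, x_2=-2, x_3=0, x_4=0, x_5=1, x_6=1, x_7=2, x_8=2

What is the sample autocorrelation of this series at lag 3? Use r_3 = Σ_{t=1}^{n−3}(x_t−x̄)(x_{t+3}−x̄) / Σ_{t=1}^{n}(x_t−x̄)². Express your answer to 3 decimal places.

-0.057

Mean x̄ = (-1 − 2 + 0 + 0 + 1 + 1 + 2 + 2)/8 = 0.3750
Deviations from mean: -1.3750, -2.3750, -0.3750, -0.3750, 0.6250, 0.6250, 1.6250, 1.6250
Numerator Σ_{t=1}^{5}(x_t−x̄)(x_{t+3}−x̄) = -0.7969
Denominator Σ(x_t−x̄)² = 13.8750
r_3 = -0.7969 / 13.8750 = -0.057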